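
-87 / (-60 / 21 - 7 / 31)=6293 / 223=28.22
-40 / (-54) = 20 / 27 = 0.74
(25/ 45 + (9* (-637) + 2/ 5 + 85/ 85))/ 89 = -257897/ 4005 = -64.39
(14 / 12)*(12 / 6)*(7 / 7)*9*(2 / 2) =21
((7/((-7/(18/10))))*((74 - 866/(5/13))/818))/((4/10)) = 24498/2045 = 11.98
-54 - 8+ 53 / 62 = -3791 / 62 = -61.15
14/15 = 0.93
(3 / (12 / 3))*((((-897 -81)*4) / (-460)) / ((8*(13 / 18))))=13203 / 11960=1.10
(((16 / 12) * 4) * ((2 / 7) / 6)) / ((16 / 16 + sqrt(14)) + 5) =0.03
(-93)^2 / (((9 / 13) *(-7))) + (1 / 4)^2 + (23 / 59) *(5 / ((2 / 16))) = -11689939 / 6608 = -1769.06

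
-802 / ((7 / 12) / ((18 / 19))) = -173232 / 133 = -1302.50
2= 2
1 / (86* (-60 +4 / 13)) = -0.00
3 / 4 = 0.75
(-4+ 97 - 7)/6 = 43/3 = 14.33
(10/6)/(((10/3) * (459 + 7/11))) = 11/10112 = 0.00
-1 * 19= -19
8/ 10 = 4/ 5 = 0.80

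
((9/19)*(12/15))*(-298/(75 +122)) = -10728/18715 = -0.57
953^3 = 865523177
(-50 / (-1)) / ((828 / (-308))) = -3850 / 207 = -18.60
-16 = -16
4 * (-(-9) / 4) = 9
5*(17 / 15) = 17 / 3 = 5.67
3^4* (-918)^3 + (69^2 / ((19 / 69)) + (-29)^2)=-1190601808160 / 19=-62663253061.05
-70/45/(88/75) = -175/132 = -1.33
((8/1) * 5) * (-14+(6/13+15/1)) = 760/13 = 58.46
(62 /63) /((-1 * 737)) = -62 /46431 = -0.00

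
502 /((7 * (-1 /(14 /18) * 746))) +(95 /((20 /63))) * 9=36163957 /13428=2693.18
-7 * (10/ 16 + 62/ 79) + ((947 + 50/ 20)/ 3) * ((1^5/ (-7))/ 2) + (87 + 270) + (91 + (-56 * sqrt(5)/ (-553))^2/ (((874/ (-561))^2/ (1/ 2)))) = 27733994860769/ 66742901624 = 415.53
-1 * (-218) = 218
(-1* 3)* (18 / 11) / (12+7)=-0.26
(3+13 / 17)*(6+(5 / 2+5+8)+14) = 2272 / 17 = 133.65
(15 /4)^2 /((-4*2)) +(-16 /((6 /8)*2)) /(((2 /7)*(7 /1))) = -2723 /384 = -7.09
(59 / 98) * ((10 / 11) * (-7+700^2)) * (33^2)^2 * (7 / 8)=2226265345755 / 8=278283168219.38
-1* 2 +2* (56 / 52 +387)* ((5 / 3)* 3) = 50424 / 13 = 3878.77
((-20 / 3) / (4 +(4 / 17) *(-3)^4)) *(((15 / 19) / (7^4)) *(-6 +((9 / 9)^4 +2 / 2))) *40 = 34000 / 2235331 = 0.02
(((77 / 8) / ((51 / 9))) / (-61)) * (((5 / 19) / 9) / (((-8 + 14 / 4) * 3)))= 385 / 6383772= 0.00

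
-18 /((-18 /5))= 5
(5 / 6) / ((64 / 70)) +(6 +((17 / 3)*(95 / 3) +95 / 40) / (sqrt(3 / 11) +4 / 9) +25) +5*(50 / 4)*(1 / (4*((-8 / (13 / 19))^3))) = -5888297966537 / 5646987264 +117819*sqrt(33) / 536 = 219.99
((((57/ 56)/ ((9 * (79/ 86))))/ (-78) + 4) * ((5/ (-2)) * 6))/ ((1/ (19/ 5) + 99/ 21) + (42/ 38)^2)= -747131015/ 77222184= -9.68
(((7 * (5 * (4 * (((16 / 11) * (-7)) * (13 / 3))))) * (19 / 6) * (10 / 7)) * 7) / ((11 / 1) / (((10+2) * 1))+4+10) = -77459200 / 5907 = -13113.12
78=78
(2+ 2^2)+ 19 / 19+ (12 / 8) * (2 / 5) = 38 / 5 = 7.60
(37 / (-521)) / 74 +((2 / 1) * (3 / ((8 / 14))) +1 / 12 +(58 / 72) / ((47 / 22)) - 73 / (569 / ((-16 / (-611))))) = 71441242295 / 6520692204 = 10.96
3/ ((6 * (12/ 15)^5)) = 3125/ 2048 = 1.53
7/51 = 0.14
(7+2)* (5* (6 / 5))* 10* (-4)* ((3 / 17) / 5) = -1296 / 17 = -76.24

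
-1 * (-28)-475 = -447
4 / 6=0.67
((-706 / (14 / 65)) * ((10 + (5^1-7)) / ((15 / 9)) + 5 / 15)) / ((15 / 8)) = -403832 / 45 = -8974.04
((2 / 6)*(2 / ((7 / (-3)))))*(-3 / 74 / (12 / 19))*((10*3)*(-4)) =-570 / 259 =-2.20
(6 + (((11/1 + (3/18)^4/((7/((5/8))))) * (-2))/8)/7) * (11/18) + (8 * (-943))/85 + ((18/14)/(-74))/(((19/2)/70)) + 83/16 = -175442249743933/2185736555520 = -80.27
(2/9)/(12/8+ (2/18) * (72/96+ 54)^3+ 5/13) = 1664/136559079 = 0.00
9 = 9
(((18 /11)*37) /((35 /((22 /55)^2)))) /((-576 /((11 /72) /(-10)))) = 37 /5040000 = 0.00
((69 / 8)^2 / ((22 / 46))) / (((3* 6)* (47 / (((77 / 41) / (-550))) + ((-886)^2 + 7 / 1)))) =85169 / 7601328768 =0.00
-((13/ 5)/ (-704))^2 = -169/ 12390400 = -0.00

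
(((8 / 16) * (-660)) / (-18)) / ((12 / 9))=55 / 4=13.75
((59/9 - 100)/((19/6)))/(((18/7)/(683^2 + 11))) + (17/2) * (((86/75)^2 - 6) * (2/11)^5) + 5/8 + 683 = -81895471516470739/15299845000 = -5352699.42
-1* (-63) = 63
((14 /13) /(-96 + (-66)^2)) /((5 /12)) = 14 /23075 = 0.00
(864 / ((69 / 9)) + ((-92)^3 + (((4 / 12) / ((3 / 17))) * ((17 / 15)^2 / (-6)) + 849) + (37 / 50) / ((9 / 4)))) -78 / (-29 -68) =-21081534976477 / 27106650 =-777725.58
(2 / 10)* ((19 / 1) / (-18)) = -19 / 90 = -0.21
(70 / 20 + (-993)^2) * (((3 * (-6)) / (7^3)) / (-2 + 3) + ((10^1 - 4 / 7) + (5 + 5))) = 6553304915 / 343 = 19105845.23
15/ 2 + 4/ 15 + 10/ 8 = 9.02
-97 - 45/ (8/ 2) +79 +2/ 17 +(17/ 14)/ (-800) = -5547089/ 190400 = -29.13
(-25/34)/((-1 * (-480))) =-5/3264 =-0.00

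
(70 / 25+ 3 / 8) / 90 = 127 / 3600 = 0.04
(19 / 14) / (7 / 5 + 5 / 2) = 95 / 273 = 0.35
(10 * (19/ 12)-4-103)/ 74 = -1.23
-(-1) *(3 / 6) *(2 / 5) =1 / 5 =0.20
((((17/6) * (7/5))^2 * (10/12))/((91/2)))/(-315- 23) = -2023/2372760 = -0.00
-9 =-9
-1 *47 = -47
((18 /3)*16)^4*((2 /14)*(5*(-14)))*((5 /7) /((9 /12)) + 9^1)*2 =-118342287360 /7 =-16906041051.43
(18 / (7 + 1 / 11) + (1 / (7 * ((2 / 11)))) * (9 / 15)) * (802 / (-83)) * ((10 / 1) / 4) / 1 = -13233 / 182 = -72.71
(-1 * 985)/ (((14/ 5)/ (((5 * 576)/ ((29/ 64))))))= -453888000/ 203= -2235901.48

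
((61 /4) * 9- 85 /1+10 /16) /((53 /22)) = 4653 /212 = 21.95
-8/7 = -1.14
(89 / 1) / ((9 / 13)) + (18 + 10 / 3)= 1349 / 9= 149.89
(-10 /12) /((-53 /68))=170 /159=1.07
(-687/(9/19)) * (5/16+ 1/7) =-73967/112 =-660.42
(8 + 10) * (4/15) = 24/5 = 4.80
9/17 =0.53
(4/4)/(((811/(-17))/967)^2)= 270240721/657721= 410.87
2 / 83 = 0.02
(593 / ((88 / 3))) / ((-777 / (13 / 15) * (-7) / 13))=100217 / 2393160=0.04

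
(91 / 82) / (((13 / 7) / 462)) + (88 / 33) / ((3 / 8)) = 104495 / 369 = 283.18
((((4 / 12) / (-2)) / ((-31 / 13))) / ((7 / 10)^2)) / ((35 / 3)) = 130 / 10633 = 0.01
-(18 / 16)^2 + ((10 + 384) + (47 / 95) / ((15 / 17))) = 393.30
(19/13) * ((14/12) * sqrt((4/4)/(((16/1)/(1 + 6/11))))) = 133 * sqrt(187)/3432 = 0.53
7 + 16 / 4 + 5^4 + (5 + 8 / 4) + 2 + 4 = 649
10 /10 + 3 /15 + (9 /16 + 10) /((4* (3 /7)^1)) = 7067 /960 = 7.36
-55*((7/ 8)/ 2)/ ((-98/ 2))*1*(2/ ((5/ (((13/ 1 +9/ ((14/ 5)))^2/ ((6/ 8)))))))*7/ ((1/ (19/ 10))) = 10769561/ 11760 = 915.78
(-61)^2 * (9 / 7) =33489 / 7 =4784.14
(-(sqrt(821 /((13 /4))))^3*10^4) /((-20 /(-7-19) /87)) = -571416000*sqrt(10673) /13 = -4541008335.93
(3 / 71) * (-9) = -27 / 71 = -0.38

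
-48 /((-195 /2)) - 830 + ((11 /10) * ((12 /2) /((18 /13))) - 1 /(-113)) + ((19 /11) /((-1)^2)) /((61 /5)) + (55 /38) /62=-28723472579411 /34834602660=-824.57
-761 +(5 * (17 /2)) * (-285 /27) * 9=-9597 /2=-4798.50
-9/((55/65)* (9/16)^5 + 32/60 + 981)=-1840250880/200706140909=-0.01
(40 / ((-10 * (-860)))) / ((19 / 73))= 73 / 4085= 0.02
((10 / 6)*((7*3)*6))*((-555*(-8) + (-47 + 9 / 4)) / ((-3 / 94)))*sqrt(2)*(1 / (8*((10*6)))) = -5784149*sqrt(2) / 96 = -85208.56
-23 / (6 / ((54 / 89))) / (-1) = 207 / 89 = 2.33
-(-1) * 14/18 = 7/9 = 0.78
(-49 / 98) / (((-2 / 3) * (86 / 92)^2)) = 0.86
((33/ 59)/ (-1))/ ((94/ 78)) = -1287/ 2773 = -0.46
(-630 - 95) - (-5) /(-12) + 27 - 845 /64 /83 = -11132503 /15936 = -698.58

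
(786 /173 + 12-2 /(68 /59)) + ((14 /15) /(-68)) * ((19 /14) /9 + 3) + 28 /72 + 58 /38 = 503313841 /30174660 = 16.68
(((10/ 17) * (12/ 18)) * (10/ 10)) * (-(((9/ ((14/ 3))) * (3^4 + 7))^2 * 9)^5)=-2204376104390071984010474437308579840/ 4802079233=-459046175090479183688736600.00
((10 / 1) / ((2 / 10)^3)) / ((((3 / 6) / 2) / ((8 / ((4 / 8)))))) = 80000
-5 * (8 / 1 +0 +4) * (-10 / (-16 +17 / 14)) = -2800 / 69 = -40.58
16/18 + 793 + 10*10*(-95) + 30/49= -3839125/441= -8705.50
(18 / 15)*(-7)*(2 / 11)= -84 / 55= -1.53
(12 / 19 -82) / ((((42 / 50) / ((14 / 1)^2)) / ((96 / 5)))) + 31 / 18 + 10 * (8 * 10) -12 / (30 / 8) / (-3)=-621974431 / 1710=-363727.74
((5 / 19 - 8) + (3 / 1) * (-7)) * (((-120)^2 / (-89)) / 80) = 98280 / 1691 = 58.12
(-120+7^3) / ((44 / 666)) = 74259 / 22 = 3375.41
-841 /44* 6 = -2523 /22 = -114.68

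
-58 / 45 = -1.29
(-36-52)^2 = 7744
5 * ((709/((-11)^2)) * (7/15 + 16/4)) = 47503/363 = 130.86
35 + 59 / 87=3104 / 87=35.68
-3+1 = -2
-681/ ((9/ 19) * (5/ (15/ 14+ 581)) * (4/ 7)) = -35146637/ 120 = -292888.64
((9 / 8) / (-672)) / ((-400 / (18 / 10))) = 27 / 3584000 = 0.00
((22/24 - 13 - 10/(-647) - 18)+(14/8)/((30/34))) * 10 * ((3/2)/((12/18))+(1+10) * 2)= -17625579/2588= -6810.50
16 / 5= 3.20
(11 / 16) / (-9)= -11 / 144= -0.08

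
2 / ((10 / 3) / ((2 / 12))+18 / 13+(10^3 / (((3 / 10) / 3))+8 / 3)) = 39 / 195469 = 0.00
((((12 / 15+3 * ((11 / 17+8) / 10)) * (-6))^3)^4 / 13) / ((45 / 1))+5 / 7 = 562885867772496428428284526648157247028 / 64719999496958314208984375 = 8697247715506.41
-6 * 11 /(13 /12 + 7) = -792 /97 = -8.16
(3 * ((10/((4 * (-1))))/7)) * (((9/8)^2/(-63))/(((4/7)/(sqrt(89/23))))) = 135 * sqrt(2047)/82432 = 0.07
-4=-4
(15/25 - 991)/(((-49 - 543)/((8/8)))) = 619/370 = 1.67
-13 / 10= -1.30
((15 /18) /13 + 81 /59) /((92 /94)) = 310811 /211692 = 1.47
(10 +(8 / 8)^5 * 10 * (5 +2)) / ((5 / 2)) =32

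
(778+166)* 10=9440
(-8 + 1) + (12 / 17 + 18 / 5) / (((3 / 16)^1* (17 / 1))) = -8163 / 1445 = -5.65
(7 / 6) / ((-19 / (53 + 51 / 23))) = -4445 / 1311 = -3.39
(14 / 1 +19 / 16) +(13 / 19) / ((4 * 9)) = 41605 / 2736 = 15.21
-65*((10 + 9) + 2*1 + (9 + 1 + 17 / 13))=-2100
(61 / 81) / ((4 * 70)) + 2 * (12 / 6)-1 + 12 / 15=17249 / 4536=3.80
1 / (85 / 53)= 53 / 85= 0.62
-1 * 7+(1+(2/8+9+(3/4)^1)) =4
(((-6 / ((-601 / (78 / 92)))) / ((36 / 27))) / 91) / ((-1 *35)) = -0.00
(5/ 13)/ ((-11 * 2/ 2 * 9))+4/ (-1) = -5153/ 1287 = -4.00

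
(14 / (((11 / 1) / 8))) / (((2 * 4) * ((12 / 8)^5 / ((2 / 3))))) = 896 / 8019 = 0.11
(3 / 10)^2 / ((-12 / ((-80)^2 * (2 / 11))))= -96 / 11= -8.73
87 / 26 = 3.35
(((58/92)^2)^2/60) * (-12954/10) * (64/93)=-1527019679/650630325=-2.35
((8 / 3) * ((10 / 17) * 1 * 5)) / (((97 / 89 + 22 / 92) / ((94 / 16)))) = 9620900 / 277491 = 34.67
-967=-967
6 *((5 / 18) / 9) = 5 / 27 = 0.19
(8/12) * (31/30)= 31/45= 0.69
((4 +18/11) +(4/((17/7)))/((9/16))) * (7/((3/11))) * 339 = 11401474/153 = 74519.44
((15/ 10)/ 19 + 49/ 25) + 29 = 29487/ 950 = 31.04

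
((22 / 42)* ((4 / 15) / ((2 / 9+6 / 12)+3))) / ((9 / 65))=1144 / 4221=0.27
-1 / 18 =-0.06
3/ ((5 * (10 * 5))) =3/ 250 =0.01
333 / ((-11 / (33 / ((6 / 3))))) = -999 / 2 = -499.50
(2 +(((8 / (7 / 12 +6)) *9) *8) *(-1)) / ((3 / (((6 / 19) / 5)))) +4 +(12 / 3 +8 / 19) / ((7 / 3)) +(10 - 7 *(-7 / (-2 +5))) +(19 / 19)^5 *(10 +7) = 1067846 / 22515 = 47.43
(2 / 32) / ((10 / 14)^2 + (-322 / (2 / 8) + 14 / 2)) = -49 / 1003904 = -0.00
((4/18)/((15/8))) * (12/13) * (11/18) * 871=23584/405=58.23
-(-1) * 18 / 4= 9 / 2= 4.50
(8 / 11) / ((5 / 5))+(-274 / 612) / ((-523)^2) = 669597485 / 920698614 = 0.73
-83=-83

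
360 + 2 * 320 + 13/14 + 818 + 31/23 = 1820.28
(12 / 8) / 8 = 3 / 16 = 0.19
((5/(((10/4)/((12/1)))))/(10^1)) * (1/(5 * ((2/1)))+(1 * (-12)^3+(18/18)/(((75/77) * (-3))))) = -1555418/375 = -4147.78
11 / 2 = 5.50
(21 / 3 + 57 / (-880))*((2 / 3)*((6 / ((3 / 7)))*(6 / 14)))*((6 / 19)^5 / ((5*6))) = 1977372 / 680927225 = 0.00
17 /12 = 1.42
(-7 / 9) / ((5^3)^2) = -7 / 140625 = -0.00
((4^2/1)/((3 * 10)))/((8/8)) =8/15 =0.53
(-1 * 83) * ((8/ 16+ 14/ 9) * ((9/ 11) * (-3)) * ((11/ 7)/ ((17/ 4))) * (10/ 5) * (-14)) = -73704/ 17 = -4335.53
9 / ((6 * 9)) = 1 / 6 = 0.17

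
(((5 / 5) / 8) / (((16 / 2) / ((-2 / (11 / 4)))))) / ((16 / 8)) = -1 / 176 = -0.01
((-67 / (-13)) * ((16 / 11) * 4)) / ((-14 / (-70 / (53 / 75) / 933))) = 536000 / 2357069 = 0.23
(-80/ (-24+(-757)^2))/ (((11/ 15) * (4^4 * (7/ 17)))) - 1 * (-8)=225909325/ 28238672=8.00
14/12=7/6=1.17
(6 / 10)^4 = 81 / 625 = 0.13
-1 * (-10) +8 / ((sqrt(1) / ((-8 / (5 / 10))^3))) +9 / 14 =-458603 / 14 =-32757.36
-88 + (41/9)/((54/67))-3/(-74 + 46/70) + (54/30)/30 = -1282600291/15594525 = -82.25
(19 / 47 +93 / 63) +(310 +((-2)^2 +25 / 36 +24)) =4033769 / 11844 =340.57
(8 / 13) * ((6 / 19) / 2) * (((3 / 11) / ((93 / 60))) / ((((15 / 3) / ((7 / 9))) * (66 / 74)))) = 8288 / 2779491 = 0.00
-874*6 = -5244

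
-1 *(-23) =23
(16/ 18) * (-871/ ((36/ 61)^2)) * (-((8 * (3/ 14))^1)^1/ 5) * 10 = 12963964/ 1701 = 7621.38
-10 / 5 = -2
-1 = -1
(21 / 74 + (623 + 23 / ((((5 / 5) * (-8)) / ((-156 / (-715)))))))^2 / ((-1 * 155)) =-1605557615236 / 641889875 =-2501.30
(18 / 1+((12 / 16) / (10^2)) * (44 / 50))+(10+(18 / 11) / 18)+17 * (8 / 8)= 2480363 / 55000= 45.10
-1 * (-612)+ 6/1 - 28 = 590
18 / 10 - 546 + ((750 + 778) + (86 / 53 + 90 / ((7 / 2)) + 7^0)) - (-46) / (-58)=54405241 / 53795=1011.34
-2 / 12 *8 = -4 / 3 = -1.33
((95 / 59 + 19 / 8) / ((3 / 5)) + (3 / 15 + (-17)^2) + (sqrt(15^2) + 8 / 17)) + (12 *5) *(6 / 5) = 15378499 / 40120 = 383.31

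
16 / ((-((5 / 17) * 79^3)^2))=-0.00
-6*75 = -450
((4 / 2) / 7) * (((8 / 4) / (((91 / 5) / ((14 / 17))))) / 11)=40 / 17017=0.00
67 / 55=1.22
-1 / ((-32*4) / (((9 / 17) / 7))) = 9 / 15232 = 0.00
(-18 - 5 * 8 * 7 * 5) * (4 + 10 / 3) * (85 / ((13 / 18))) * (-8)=9790744.62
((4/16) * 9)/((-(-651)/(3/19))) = 9/16492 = 0.00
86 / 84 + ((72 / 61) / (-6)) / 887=2326097 / 2272494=1.02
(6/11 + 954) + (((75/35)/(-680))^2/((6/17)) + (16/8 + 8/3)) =3375076195/3518592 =959.21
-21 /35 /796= -3 /3980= -0.00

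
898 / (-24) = -449 / 12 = -37.42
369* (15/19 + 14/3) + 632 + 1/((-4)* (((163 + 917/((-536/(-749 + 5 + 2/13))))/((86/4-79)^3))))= 2036247074031/760241224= 2678.42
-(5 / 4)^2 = -25 / 16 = -1.56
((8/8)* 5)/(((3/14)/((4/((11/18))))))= 1680/11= 152.73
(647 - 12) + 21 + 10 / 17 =11162 / 17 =656.59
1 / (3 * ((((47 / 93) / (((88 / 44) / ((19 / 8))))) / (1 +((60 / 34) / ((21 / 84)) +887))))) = 7547136 / 15181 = 497.14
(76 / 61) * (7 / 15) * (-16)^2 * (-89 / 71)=-12121088 / 64965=-186.58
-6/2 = -3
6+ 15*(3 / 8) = 93 / 8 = 11.62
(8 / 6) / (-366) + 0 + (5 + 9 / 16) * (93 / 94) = 4541065 / 825696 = 5.50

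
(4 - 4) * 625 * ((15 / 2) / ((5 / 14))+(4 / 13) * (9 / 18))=0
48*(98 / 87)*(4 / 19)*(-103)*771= -498078336 / 551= -903953.42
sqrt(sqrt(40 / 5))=2^(3 / 4)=1.68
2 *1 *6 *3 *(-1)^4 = 36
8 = 8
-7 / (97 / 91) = -637 / 97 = -6.57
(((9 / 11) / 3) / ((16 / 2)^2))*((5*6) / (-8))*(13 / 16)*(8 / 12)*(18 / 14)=-1755 / 157696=-0.01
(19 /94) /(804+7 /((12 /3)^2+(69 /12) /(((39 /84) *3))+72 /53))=843847 /3357916974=0.00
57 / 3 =19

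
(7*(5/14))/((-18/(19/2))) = -95/72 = -1.32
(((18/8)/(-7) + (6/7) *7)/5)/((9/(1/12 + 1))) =689/5040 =0.14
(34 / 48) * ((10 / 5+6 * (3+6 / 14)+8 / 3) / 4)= 4505 / 1008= 4.47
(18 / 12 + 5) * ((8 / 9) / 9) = 52 / 81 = 0.64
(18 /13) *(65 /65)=18 /13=1.38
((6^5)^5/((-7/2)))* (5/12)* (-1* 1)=23691906691608084480/7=3384558098801154925.71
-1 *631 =-631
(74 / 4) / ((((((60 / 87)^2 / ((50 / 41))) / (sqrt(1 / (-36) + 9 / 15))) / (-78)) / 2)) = -404521*sqrt(515) / 1640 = -5597.59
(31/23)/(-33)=-0.04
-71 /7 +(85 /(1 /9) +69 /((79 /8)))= 761.84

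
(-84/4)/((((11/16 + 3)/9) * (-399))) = 144/1121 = 0.13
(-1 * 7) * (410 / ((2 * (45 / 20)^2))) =-22960 / 81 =-283.46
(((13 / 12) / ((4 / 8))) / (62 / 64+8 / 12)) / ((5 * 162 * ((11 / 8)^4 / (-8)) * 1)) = -3407872 / 930947985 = -0.00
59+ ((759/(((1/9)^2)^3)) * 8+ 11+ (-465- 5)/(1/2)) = 3226908882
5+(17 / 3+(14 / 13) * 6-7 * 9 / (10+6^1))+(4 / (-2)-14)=-1753 / 624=-2.81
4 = 4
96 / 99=32 / 33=0.97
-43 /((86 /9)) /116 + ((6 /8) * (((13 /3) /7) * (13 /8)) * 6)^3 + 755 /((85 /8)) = 113440223047 /692629504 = 163.78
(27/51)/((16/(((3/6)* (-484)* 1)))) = -8.01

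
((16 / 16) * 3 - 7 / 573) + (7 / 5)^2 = 70877 / 14325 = 4.95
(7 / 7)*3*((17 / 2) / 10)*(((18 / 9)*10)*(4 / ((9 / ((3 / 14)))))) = 34 / 7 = 4.86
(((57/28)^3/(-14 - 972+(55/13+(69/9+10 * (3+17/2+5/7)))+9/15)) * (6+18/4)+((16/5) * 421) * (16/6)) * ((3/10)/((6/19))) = 3412.81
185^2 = 34225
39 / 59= 0.66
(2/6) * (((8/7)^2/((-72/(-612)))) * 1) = 544/147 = 3.70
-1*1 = -1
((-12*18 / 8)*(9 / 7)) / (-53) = 243 / 371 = 0.65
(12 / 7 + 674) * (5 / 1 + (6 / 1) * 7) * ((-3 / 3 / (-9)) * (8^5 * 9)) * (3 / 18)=3642327040 / 21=173444144.76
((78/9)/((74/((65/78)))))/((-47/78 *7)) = -845/36519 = -0.02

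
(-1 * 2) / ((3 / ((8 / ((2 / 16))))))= -128 / 3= -42.67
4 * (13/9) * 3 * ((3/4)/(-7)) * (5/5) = -13/7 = -1.86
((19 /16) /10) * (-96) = -57 /5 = -11.40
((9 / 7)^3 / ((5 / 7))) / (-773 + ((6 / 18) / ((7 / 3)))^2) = -0.00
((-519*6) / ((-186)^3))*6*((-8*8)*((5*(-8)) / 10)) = 22144 / 29791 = 0.74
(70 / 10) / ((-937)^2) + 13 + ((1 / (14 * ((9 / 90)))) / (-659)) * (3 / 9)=157948475911 / 12150212991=13.00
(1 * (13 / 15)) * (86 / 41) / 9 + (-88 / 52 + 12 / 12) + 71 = 5073524 / 71955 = 70.51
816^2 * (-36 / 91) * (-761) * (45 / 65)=164176118784 / 1183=138779474.88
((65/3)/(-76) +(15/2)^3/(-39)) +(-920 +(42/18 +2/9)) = -16513277/17784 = -928.55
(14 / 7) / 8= 1 / 4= 0.25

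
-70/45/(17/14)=-196/153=-1.28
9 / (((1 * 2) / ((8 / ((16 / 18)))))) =81 / 2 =40.50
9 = 9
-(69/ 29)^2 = -4761/ 841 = -5.66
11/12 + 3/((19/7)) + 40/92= 12883/5244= 2.46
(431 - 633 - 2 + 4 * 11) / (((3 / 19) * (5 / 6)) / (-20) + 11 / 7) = -34048 / 333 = -102.25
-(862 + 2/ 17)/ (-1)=14656/ 17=862.12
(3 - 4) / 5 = -1 / 5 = -0.20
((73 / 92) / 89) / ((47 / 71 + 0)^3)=0.03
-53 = -53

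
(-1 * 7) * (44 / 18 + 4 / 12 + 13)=-994 / 9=-110.44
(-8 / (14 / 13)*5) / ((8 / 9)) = -585 / 14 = -41.79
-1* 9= -9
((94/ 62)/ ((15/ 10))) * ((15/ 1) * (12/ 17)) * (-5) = -28200/ 527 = -53.51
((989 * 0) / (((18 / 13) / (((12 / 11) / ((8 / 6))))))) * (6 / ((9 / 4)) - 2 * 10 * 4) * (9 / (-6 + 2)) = 0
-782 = -782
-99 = -99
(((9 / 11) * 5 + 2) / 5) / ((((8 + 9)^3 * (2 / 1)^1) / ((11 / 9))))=67 / 442170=0.00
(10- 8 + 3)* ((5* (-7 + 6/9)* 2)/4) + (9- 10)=-481/6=-80.17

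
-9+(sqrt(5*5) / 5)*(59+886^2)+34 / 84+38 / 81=890243155 / 1134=785046.87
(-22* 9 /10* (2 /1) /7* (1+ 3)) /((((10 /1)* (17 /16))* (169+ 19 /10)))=-12672 /1016855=-0.01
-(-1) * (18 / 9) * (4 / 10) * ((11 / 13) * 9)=396 / 65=6.09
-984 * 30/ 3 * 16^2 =-2519040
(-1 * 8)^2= 64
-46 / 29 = -1.59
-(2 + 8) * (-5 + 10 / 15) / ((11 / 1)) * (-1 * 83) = -10790 / 33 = -326.97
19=19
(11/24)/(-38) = -11/912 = -0.01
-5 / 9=-0.56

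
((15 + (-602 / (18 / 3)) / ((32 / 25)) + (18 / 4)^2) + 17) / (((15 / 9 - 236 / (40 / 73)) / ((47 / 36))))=589615 / 7413696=0.08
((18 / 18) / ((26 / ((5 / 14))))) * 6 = 15 / 182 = 0.08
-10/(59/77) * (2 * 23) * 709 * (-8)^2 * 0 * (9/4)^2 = 0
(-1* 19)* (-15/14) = 285/14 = 20.36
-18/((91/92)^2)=-152352/8281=-18.40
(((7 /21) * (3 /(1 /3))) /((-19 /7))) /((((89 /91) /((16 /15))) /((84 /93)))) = -285376 /262105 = -1.09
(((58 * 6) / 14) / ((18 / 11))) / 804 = 319 / 16884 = 0.02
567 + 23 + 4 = 594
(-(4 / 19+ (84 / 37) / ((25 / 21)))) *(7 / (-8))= 32564 / 17575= 1.85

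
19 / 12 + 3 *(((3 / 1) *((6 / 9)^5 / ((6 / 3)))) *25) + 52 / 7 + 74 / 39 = 252817 / 9828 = 25.72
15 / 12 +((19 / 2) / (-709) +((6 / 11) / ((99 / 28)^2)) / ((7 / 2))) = 1.25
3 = 3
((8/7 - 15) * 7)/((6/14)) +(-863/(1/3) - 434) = -9748/3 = -3249.33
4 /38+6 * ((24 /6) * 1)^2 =1826 /19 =96.11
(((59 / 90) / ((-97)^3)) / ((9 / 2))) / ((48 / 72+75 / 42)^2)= -11564 / 435714653565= -0.00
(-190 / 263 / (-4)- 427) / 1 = -224507 / 526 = -426.82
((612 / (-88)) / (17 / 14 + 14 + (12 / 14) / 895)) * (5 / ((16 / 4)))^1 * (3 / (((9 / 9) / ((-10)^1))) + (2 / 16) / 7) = 5553475 / 324192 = 17.13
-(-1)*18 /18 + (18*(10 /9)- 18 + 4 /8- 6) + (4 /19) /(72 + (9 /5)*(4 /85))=-726755 /291042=-2.50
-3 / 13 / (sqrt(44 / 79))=-3 * sqrt(869) / 286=-0.31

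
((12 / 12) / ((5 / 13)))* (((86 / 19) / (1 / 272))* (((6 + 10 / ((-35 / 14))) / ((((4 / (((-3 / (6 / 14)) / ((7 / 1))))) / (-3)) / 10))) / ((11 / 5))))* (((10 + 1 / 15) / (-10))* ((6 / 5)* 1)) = -137755488 / 5225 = -26364.69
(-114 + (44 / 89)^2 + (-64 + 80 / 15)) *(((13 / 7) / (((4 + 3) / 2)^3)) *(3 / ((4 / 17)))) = -1810993340 / 19018321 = -95.22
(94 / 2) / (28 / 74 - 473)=-1739 / 17487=-0.10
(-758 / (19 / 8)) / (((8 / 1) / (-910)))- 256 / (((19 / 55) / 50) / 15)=-519485.26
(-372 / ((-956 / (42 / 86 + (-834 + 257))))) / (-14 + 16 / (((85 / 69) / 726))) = -97982475 / 4112413489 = -0.02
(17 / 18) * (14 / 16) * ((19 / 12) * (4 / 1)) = 2261 / 432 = 5.23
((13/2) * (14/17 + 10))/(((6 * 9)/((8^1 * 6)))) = 9568/153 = 62.54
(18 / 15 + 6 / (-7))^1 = 12 / 35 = 0.34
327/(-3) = -109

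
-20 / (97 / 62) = -1240 / 97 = -12.78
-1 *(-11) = 11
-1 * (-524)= 524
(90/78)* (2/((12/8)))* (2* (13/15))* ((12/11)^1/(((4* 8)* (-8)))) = -1/88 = -0.01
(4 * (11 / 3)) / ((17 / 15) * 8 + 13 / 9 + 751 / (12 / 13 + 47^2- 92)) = 4542945 / 3365611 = 1.35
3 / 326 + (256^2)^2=1400159338499 / 326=4294967296.01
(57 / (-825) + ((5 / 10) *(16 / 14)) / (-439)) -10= -8510237 / 845075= -10.07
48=48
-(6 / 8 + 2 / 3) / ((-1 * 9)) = 17 / 108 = 0.16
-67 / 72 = -0.93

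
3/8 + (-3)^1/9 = 1/24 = 0.04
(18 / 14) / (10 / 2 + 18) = 9 / 161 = 0.06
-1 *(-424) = 424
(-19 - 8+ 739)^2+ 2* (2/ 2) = 506946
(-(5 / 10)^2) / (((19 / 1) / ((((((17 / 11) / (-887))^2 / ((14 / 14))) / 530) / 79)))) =-289 / 302934797803880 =-0.00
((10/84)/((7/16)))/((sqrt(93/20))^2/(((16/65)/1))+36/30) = 12800/945063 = 0.01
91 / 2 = 45.50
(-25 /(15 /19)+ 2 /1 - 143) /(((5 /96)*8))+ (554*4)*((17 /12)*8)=370504 /15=24700.27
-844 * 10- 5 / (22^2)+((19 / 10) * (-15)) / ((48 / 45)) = -32783175 / 3872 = -8466.73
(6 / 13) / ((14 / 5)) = 15 / 91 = 0.16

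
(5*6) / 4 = 15 / 2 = 7.50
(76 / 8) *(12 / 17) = 6.71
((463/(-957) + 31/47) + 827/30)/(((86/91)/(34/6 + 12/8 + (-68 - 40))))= -12490749271/4219848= -2960.00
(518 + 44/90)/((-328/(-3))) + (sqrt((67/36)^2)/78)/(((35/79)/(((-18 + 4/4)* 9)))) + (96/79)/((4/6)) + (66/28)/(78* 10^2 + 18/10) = -1.67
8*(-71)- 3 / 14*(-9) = -7925 / 14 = -566.07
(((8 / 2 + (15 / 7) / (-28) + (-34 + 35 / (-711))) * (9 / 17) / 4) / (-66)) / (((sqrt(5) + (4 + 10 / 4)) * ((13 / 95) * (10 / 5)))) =36257225 / 941303328- 36257225 * sqrt(5) / 6118471632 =0.03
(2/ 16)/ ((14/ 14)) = 1/ 8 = 0.12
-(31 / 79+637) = -50354 / 79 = -637.39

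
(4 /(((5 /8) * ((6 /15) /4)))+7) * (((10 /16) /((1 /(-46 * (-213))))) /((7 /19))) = 33043755 /28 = 1180134.11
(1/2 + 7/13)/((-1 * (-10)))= 0.10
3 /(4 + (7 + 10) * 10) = 1 /58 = 0.02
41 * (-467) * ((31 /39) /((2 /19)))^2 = -6642496387 /6084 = -1091797.57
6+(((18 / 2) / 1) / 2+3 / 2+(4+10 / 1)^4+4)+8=38440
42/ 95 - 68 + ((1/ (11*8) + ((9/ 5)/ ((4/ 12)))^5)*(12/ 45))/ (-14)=-42523406879/ 274312500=-155.02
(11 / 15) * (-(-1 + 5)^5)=-11264 / 15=-750.93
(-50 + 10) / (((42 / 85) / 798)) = -64600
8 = 8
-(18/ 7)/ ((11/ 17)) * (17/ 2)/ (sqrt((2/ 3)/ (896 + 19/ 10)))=-7803 * sqrt(14965)/ 770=-1239.68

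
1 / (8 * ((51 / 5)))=5 / 408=0.01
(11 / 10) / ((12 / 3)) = 11 / 40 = 0.28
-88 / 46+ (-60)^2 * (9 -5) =331156 / 23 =14398.09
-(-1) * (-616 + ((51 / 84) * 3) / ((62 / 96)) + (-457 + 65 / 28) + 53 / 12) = -1384601 / 1302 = -1063.44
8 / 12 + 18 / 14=41 / 21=1.95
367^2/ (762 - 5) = 134689/ 757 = 177.92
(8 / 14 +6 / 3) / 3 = 6 / 7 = 0.86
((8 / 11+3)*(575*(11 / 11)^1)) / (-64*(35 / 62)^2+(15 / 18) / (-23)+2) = -116.28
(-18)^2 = 324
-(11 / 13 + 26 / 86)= -642 / 559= -1.15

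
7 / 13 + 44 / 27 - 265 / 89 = -25286 / 31239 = -0.81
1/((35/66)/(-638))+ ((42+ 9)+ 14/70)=-40316/35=-1151.89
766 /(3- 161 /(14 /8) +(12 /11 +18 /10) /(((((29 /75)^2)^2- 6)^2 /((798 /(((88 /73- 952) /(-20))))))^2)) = -27756802056945909372778401821777791741856 /3201889220500537356119376974020987587949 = -8.67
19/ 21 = 0.90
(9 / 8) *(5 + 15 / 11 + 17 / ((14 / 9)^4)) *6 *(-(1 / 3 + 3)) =-176221215 / 845152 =-208.51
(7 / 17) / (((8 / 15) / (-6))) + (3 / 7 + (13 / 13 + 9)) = 2759 / 476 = 5.80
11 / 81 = 0.14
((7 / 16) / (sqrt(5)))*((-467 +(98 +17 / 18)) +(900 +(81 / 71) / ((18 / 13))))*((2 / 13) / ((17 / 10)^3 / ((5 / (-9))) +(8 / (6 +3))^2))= -243723375*sqrt(5) / 273675961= -1.99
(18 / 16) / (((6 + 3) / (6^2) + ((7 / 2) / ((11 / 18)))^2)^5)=29879913140352 / 1047593328570886479757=0.00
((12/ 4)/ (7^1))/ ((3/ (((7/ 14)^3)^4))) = 1/ 28672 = 0.00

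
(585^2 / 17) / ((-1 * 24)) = -114075 / 136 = -838.79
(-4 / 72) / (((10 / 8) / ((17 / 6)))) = -17 / 135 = -0.13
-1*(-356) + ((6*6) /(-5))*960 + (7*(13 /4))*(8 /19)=-124382 /19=-6546.42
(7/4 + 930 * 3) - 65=10907/4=2726.75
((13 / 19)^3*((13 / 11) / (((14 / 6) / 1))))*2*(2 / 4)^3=85683 / 2112572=0.04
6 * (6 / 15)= 12 / 5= 2.40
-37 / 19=-1.95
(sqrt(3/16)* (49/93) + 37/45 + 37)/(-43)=-1702/1935 - 49* sqrt(3)/15996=-0.88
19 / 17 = 1.12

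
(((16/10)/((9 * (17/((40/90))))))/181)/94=16/58570695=0.00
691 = 691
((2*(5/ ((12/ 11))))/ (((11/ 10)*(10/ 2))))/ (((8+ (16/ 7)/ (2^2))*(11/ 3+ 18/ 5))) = 35/ 1308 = 0.03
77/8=9.62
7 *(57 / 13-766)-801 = -79720 / 13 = -6132.31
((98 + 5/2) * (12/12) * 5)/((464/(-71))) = -71355/928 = -76.89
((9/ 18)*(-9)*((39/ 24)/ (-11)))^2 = 13689/ 30976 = 0.44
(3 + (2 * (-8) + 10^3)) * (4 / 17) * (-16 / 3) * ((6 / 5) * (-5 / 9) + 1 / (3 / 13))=-231616 / 51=-4541.49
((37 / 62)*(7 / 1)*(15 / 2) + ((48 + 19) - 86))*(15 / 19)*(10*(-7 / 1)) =-802725 / 1178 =-681.43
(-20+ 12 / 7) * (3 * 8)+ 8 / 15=-46024 / 105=-438.32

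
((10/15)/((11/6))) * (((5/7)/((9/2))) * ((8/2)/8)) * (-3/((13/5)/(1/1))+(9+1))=2300/9009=0.26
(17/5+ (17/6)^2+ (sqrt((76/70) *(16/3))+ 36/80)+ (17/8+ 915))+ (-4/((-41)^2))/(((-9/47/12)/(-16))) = 4 *sqrt(3990)/105+ 560751481/605160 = 929.02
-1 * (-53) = 53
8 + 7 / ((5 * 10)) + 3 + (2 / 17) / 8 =18963 / 1700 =11.15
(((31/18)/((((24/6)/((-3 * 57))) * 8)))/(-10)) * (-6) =-5.52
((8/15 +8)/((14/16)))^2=1048576/11025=95.11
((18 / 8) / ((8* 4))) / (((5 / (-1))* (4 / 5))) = -9 / 512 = -0.02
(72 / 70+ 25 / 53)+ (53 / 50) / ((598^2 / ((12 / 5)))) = 12440208139 / 8291942750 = 1.50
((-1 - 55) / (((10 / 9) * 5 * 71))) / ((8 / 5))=-63 / 710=-0.09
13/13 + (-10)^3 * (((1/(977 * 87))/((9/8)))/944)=45133969/45134469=1.00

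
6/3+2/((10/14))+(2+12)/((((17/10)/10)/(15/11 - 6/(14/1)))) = 76488/935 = 81.81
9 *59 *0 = 0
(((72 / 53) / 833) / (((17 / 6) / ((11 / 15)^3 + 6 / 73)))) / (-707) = -0.00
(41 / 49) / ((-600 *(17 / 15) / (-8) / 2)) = 82 / 4165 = 0.02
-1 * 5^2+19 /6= -21.83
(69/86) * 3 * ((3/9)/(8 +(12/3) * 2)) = 69/1376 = 0.05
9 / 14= 0.64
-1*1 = -1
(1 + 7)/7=8/7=1.14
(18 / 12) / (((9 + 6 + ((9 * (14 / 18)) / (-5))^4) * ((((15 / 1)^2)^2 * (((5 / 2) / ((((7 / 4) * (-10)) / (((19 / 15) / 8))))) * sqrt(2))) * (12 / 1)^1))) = -35 * sqrt(2) / 12082176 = -0.00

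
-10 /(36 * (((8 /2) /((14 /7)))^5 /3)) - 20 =-3845 /192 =-20.03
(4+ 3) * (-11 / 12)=-77 / 12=-6.42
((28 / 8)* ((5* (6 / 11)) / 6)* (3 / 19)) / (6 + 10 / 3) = 45 / 1672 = 0.03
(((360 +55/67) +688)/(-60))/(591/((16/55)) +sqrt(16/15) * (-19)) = -9136635420/1061758830173 - 341798144 * sqrt(15)/15926382452595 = -0.01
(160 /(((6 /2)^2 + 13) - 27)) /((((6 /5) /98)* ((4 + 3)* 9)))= -1120 /27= -41.48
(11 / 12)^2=121 / 144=0.84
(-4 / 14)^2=4 / 49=0.08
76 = 76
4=4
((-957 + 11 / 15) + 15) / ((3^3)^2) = -14119 / 10935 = -1.29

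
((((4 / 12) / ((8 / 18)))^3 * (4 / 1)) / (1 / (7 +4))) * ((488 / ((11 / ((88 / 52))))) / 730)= 18117 / 9490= 1.91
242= 242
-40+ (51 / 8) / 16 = -5069 / 128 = -39.60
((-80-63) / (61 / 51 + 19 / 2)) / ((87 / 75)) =-364650 / 31639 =-11.53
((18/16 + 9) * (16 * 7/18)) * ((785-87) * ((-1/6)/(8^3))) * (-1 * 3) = 21987/512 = 42.94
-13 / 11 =-1.18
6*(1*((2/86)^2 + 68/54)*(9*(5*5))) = 3144650/1849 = 1700.73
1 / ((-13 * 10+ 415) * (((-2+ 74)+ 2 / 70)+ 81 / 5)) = 7 / 176016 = 0.00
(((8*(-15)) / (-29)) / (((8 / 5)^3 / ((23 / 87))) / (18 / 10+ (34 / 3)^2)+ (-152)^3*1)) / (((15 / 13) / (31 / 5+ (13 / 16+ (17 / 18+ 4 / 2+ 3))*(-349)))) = 14838085019095 / 6177899203135488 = 0.00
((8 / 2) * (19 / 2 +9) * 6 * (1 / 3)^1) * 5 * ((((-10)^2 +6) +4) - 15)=70300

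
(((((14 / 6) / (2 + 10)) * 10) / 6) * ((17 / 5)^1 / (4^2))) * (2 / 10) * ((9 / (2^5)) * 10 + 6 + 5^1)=26299 / 138240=0.19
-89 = -89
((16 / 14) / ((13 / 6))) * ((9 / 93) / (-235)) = -144 / 662935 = -0.00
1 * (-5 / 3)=-5 / 3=-1.67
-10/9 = -1.11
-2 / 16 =-1 / 8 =-0.12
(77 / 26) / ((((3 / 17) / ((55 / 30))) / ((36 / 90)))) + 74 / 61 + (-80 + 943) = 62557229 / 71370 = 876.52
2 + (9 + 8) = 19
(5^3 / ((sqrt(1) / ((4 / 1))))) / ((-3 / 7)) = -3500 / 3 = -1166.67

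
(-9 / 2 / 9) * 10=-5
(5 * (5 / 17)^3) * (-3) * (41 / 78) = -25625 / 127738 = -0.20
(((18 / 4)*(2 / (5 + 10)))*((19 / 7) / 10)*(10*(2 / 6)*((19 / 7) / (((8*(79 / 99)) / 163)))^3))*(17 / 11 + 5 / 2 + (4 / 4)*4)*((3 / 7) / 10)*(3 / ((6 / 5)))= 26435323945810417473 / 169707652567040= 155769.78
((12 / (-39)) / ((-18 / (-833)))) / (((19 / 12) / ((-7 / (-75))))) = -46648 / 55575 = -0.84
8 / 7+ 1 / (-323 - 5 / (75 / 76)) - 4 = -14075 / 4921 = -2.86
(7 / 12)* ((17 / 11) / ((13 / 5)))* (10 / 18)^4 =371875 / 11258676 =0.03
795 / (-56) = -795 / 56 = -14.20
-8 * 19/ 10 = -76/ 5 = -15.20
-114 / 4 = -57 / 2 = -28.50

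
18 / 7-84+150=480 / 7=68.57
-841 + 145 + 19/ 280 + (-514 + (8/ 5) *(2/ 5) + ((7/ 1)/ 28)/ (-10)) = -423261/ 350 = -1209.32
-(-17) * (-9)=-153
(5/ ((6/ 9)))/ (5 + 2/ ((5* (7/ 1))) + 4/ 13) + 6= 7.40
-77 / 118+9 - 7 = 159 / 118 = 1.35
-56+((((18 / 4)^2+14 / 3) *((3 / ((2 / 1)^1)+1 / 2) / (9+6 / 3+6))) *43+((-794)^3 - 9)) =-51057744541 / 102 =-500566122.95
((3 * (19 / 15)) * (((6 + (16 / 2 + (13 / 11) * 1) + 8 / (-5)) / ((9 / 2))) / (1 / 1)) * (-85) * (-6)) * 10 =643416 / 11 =58492.36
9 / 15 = 3 / 5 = 0.60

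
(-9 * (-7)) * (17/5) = 1071/5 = 214.20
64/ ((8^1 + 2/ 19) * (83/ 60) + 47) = 36480/ 33181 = 1.10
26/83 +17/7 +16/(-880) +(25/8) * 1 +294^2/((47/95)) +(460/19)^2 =760367193663949/4337443880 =175303.06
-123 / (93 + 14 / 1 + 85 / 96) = -11808 / 10357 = -1.14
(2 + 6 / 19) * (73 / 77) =292 / 133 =2.20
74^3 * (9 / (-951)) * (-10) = 38349.27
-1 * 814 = -814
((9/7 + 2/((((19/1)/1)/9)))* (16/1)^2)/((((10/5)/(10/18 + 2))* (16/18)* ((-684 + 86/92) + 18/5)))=-2285280/1889531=-1.21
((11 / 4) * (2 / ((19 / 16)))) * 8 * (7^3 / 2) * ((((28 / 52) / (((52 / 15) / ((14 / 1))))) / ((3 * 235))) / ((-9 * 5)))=-2958032 / 6791265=-0.44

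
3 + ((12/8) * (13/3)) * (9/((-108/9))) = -15/8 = -1.88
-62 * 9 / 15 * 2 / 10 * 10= -372 / 5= -74.40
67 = 67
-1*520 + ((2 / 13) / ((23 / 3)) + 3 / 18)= -932545 / 1794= -519.81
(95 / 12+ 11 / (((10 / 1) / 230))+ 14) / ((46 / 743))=2451157 / 552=4440.50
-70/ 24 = -35/ 12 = -2.92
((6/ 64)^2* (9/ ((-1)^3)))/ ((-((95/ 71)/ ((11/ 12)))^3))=1429138623/ 56188928000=0.03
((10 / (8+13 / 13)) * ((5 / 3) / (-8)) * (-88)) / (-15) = -1.36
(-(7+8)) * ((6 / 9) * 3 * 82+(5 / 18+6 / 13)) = -192745 / 78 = -2471.09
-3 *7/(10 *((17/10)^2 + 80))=-70/2763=-0.03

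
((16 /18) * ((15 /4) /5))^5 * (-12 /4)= -32 /81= -0.40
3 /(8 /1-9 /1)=-3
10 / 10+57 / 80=137 / 80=1.71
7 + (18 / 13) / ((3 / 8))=139 / 13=10.69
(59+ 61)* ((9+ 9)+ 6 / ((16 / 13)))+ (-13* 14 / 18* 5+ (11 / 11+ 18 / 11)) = 267011 / 99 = 2697.08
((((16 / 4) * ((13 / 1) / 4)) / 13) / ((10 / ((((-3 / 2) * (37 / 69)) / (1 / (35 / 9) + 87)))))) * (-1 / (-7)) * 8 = -37 / 35121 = -0.00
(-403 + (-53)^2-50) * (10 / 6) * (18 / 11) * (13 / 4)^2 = 1493115 / 22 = 67868.86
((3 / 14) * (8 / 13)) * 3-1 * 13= -1147 / 91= -12.60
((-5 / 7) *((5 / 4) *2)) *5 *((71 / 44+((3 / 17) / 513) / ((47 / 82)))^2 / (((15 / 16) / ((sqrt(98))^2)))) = -16480239651275575 / 6776296561683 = -2432.04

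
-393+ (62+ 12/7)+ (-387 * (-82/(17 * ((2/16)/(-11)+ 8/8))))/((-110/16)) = -10420769/17255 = -603.93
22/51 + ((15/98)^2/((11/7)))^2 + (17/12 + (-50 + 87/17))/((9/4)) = -1974501577541/104545724976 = -18.89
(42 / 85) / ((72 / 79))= 553 / 1020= 0.54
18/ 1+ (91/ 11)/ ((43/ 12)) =9606/ 473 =20.31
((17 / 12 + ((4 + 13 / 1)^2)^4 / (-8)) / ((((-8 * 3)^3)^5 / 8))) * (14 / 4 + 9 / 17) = 168649194329 / 3029143697736276639744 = 0.00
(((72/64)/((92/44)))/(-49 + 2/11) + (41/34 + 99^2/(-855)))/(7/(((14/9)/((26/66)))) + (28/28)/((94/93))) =-282378964901/75957661920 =-3.72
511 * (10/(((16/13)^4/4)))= 72973355/8192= 8907.88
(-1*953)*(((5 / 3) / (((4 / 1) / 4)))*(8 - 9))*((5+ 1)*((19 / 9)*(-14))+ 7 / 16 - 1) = -282557.88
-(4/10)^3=-8/125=-0.06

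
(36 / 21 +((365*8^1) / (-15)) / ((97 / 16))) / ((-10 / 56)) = 247664 / 1455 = 170.22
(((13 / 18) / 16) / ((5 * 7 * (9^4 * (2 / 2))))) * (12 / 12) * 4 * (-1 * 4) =-13 / 4133430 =-0.00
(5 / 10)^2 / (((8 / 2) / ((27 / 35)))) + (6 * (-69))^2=95981787 / 560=171396.05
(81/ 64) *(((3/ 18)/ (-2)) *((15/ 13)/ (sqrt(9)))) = -135/ 3328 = -0.04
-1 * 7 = -7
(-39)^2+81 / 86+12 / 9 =393005 / 258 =1523.28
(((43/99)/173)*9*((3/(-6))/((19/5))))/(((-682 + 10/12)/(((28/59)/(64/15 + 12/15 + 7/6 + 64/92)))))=0.00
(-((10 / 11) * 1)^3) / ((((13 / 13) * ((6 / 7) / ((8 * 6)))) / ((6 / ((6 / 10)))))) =-560000 / 1331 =-420.74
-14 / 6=-7 / 3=-2.33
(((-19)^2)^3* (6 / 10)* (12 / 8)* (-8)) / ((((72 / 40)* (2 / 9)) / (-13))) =11008736154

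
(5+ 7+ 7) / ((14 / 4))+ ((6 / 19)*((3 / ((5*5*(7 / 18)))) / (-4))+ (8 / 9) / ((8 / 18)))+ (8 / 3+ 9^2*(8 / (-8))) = -70.93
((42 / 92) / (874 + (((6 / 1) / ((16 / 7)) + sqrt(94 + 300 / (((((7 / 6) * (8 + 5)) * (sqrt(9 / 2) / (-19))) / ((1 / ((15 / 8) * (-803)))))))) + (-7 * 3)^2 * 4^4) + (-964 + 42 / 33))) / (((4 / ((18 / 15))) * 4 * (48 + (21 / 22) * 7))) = 231 / (368920 * (sqrt(6080 * sqrt(2) / 73073 + 94) + 9927271 / 88)) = 0.00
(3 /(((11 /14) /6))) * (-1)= -252 /11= -22.91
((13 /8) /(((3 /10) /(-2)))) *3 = -65 /2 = -32.50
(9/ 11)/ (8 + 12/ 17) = 153/ 1628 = 0.09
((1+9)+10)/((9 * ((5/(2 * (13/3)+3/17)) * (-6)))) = -0.66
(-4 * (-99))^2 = 156816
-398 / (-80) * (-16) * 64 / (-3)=25472 / 15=1698.13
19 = 19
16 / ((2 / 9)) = 72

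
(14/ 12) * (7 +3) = 35/ 3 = 11.67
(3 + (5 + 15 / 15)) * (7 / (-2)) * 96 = -3024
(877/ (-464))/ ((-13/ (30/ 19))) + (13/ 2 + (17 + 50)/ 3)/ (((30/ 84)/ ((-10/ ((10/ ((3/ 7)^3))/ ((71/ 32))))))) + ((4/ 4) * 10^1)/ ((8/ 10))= -76982261/ 56157920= -1.37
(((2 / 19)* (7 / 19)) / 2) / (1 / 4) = 28 / 361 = 0.08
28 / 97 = 0.29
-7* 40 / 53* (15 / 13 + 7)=-560 / 13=-43.08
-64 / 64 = -1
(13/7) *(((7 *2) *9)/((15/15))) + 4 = 238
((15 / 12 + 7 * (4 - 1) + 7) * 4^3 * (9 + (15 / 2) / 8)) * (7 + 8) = 279045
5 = 5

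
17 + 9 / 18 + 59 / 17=713 / 34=20.97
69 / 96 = 23 / 32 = 0.72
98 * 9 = 882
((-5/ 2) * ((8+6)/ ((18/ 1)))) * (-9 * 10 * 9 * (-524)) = -825300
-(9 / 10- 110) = 1091 / 10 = 109.10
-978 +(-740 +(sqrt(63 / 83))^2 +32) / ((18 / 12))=-120308 / 83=-1449.49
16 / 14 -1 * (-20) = 148 / 7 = 21.14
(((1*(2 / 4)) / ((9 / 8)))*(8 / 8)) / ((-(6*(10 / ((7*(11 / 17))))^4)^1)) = -35153041 / 11275335000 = -0.00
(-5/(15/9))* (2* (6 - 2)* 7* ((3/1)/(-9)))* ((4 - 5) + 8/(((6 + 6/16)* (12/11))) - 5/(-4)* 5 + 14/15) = 314174/765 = 410.68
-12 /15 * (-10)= 8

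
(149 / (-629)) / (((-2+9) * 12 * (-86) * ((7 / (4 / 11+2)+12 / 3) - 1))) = 1937 / 352151940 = 0.00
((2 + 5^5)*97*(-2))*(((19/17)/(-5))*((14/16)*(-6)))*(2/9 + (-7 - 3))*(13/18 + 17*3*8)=6529421325658/2295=2845063758.46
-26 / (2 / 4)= -52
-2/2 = -1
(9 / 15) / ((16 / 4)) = 3 / 20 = 0.15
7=7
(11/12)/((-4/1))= -11/48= -0.23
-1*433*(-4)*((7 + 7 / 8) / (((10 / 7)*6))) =63651 / 40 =1591.28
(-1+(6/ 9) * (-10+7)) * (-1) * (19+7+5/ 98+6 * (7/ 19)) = 157869/ 1862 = 84.78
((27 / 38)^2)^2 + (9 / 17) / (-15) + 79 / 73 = 16842634861 / 12938268880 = 1.30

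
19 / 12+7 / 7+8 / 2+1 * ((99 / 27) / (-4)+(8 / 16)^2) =71 / 12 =5.92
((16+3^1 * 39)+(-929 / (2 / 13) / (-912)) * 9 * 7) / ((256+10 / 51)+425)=2436933 / 3017504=0.81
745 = 745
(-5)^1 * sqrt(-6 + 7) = -5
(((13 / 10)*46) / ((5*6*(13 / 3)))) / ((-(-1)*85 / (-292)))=-3358 / 2125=-1.58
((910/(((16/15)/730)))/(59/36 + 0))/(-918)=-413.95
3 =3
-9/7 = -1.29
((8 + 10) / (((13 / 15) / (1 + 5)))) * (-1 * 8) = -12960 / 13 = -996.92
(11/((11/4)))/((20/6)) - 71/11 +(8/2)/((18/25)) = 149/495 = 0.30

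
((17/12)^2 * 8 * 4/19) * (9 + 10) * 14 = 8092/9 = 899.11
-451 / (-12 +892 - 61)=-451 / 819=-0.55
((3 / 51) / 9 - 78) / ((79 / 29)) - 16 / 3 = -410521 / 12087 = -33.96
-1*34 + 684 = 650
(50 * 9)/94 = 225/47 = 4.79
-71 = -71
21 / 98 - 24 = -333 / 14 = -23.79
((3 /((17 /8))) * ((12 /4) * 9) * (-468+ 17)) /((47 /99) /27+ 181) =-94.97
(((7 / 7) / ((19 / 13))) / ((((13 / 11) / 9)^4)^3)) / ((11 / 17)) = 1369867529015836161018147 / 34051047486703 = 40229820523.17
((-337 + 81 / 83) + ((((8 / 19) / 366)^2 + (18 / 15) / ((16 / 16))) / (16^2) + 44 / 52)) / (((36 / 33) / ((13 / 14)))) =-4397185652302751 / 15412698731520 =-285.30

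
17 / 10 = 1.70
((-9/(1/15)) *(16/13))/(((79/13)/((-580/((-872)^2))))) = 19575/938599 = 0.02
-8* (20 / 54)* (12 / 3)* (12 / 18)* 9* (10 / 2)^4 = -400000 / 9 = -44444.44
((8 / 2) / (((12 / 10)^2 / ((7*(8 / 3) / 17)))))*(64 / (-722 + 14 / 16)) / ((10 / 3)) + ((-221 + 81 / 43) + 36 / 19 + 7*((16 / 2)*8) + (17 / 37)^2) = 230.91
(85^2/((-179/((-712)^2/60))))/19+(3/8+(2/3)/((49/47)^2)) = -3517434955007/195979224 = -17948.00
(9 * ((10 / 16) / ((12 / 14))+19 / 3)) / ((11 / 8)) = 1017 / 22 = 46.23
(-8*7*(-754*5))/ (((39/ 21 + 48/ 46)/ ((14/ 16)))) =29741530/ 467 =63686.36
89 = 89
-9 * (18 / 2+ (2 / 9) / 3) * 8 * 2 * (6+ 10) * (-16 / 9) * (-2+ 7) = 5017600 / 27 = 185837.04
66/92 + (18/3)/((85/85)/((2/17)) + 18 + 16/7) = 17163/18538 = 0.93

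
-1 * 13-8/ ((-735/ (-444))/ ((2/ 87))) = -279463/ 21315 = -13.11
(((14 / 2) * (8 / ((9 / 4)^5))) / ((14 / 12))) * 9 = 16384 / 2187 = 7.49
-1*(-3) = 3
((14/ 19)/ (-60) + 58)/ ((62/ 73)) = 2412869/ 35340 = 68.28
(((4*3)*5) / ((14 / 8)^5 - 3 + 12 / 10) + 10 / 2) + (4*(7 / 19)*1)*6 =17.95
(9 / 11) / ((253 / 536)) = 4824 / 2783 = 1.73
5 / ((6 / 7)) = 35 / 6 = 5.83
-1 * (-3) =3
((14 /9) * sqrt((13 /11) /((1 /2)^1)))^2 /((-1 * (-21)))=728 /2673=0.27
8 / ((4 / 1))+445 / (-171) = -103 / 171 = -0.60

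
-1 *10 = -10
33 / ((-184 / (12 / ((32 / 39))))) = -2.62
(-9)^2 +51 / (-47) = 3756 / 47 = 79.91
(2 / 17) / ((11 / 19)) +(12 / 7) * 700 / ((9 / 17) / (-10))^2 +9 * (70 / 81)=2161760296 / 5049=428156.13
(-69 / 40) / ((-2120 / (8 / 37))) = 69 / 392200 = 0.00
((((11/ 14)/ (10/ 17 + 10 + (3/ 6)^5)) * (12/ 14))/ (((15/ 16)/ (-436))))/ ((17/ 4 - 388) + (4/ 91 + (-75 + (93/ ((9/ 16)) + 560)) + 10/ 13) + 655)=-59744256/ 1868461735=-0.03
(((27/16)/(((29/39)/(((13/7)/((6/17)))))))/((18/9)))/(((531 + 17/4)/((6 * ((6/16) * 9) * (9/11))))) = 56549259/305974592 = 0.18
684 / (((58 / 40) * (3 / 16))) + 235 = 79775 / 29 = 2750.86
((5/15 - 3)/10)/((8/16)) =-8/15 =-0.53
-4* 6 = -24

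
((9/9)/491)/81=1/39771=0.00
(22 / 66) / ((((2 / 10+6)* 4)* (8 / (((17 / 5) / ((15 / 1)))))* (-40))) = -17 / 1785600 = -0.00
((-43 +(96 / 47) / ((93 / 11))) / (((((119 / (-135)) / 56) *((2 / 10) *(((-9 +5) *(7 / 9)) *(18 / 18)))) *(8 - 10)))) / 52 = 378466425 / 9015916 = 41.98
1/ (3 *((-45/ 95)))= -19/ 27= -0.70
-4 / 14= -2 / 7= -0.29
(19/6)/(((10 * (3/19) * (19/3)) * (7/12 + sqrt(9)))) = 19/215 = 0.09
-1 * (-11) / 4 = 11 / 4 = 2.75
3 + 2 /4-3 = 1 /2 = 0.50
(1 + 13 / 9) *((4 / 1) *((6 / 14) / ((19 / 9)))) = 264 / 133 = 1.98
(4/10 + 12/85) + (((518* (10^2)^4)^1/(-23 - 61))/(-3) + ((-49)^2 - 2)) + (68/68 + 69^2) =157255478579/765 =205562717.10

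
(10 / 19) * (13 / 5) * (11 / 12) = 143 / 114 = 1.25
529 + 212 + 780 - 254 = 1267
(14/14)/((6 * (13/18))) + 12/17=0.94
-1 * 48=-48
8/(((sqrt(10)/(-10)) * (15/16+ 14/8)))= -128 * sqrt(10)/43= -9.41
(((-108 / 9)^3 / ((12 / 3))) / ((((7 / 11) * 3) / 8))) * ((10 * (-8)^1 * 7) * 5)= 5068800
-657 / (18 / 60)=-2190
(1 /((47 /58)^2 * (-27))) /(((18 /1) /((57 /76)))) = -841 /357858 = -0.00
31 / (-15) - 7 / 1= -136 / 15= -9.07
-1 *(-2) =2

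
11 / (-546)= -11 / 546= -0.02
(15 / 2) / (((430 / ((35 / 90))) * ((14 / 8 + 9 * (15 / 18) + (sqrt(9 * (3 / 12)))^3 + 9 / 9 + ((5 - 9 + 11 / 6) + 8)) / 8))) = 56 / 20081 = 0.00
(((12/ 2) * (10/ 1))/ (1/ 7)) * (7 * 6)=17640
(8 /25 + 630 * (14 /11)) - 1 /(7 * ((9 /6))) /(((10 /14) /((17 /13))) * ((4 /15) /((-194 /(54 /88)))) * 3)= 252232064 /289575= 871.04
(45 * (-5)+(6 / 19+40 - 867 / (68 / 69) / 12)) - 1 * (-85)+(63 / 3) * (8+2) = 11249 / 304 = 37.00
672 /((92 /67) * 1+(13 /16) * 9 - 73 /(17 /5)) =-12246528 /232993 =-52.56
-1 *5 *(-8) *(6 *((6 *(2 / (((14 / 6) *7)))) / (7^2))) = 8640 / 2401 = 3.60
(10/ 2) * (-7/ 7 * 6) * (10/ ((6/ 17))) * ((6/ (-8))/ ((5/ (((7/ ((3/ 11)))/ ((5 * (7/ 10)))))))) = 935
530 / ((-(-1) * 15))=35.33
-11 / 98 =-0.11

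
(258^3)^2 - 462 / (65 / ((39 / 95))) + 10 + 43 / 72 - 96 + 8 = 10086589392960977833 / 34200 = 294929514414063.68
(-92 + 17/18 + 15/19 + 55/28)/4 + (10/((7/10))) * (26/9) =122537/6384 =19.19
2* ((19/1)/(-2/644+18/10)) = 21.15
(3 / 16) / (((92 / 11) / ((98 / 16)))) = 1617 / 11776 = 0.14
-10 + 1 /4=-39 /4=-9.75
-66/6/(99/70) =-70/9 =-7.78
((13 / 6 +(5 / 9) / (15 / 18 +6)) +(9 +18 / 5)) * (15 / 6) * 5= 91315 / 492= 185.60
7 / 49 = 1 / 7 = 0.14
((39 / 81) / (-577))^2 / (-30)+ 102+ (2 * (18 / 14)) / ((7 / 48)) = 42682143673979 / 356776704270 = 119.63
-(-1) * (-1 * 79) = -79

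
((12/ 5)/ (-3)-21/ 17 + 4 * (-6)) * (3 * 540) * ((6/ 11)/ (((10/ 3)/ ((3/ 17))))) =-19359324/ 15895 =-1217.95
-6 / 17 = -0.35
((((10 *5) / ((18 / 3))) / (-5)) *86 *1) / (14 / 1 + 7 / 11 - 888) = 4730 / 28821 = 0.16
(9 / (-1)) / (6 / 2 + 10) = -9 / 13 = -0.69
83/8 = 10.38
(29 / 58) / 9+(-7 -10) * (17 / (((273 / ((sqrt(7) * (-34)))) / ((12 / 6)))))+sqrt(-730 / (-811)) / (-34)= -sqrt(592030) / 27574+1 / 18+19652 * sqrt(7) / 273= 190.48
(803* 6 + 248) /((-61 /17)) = -86122 /61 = -1411.84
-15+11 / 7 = -94 / 7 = -13.43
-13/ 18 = -0.72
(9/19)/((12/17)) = 51/76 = 0.67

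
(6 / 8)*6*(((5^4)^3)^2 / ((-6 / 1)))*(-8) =357627868652343750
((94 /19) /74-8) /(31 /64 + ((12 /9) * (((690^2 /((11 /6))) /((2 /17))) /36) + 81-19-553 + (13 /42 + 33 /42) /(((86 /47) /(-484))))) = -3545365824 /36187874839469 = -0.00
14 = 14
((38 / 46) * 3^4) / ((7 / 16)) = 24624 / 161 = 152.94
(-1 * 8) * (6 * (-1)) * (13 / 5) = 624 / 5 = 124.80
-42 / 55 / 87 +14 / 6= 2.32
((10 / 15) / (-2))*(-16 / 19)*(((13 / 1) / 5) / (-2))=-104 / 285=-0.36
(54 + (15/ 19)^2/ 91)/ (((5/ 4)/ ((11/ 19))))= 78063876/ 3120845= 25.01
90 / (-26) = -45 / 13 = -3.46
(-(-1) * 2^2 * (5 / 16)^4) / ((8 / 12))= 0.06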